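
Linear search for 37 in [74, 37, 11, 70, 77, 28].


i=0: 74!=37
i=1: 37==37 found!

Found at 1, 2 comps


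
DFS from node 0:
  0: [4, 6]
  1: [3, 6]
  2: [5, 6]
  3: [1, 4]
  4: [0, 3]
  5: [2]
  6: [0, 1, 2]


Visit 0, push [6, 4]
Visit 4, push [3]
Visit 3, push [1]
Visit 1, push [6]
Visit 6, push [2]
Visit 2, push [5]
Visit 5, push []

DFS order: [0, 4, 3, 1, 6, 2, 5]


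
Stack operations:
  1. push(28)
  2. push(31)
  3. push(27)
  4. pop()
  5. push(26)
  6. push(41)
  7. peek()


push(28) -> [28]
push(31) -> [28, 31]
push(27) -> [28, 31, 27]
pop()->27, [28, 31]
push(26) -> [28, 31, 26]
push(41) -> [28, 31, 26, 41]
peek()->41

Final stack: [28, 31, 26, 41]


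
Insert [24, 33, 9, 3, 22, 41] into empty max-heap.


Insert 24: [24]
Insert 33: [33, 24]
Insert 9: [33, 24, 9]
Insert 3: [33, 24, 9, 3]
Insert 22: [33, 24, 9, 3, 22]
Insert 41: [41, 24, 33, 3, 22, 9]

Final heap: [41, 24, 33, 3, 22, 9]


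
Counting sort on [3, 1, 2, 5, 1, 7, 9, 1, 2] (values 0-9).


Input: [3, 1, 2, 5, 1, 7, 9, 1, 2]
Counts: [0, 3, 2, 1, 0, 1, 0, 1, 0, 1]

Sorted: [1, 1, 1, 2, 2, 3, 5, 7, 9]


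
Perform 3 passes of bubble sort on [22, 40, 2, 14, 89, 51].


Initial: [22, 40, 2, 14, 89, 51]
Pass 1: [22, 2, 14, 40, 51, 89] (3 swaps)
Pass 2: [2, 14, 22, 40, 51, 89] (2 swaps)
Pass 3: [2, 14, 22, 40, 51, 89] (0 swaps)

After 3 passes: [2, 14, 22, 40, 51, 89]


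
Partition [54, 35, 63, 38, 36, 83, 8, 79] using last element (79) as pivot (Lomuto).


Pivot: 79
  54 <= 79: advance i (no swap)
  35 <= 79: advance i (no swap)
  63 <= 79: advance i (no swap)
  38 <= 79: advance i (no swap)
  36 <= 79: advance i (no swap)
  8 <= 79: swap -> [54, 35, 63, 38, 36, 8, 83, 79]
Place pivot at 6: [54, 35, 63, 38, 36, 8, 79, 83]

Partitioned: [54, 35, 63, 38, 36, 8, 79, 83]


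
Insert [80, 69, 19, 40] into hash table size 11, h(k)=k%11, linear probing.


Insert 80: h=3 -> slot 3
Insert 69: h=3, 1 probes -> slot 4
Insert 19: h=8 -> slot 8
Insert 40: h=7 -> slot 7

Table: [None, None, None, 80, 69, None, None, 40, 19, None, None]


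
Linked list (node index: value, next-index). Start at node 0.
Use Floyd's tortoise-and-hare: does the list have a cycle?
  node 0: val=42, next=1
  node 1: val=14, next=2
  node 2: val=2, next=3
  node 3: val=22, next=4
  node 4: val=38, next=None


Floyd's tortoise (slow, +1) and hare (fast, +2):
  init: slow=0, fast=0
  step 1: slow=1, fast=2
  step 2: slow=2, fast=4
  step 3: fast -> None, no cycle

Cycle: no


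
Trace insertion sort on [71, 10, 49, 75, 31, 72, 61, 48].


Initial: [71, 10, 49, 75, 31, 72, 61, 48]
Insert 10: [10, 71, 49, 75, 31, 72, 61, 48]
Insert 49: [10, 49, 71, 75, 31, 72, 61, 48]
Insert 75: [10, 49, 71, 75, 31, 72, 61, 48]
Insert 31: [10, 31, 49, 71, 75, 72, 61, 48]
Insert 72: [10, 31, 49, 71, 72, 75, 61, 48]
Insert 61: [10, 31, 49, 61, 71, 72, 75, 48]
Insert 48: [10, 31, 48, 49, 61, 71, 72, 75]

Sorted: [10, 31, 48, 49, 61, 71, 72, 75]


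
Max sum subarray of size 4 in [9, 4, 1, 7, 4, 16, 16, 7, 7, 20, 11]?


[0:4]: 21
[1:5]: 16
[2:6]: 28
[3:7]: 43
[4:8]: 43
[5:9]: 46
[6:10]: 50
[7:11]: 45

Max: 50 at [6:10]


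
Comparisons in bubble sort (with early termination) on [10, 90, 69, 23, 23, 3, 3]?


Algorithm: bubble sort (with early termination)
Input: [10, 90, 69, 23, 23, 3, 3]
Sorted: [3, 3, 10, 23, 23, 69, 90]

21


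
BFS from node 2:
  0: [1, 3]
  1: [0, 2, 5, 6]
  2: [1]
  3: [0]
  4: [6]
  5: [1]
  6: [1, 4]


Visit 2, enqueue [1]
Visit 1, enqueue [0, 5, 6]
Visit 0, enqueue [3]
Visit 5, enqueue []
Visit 6, enqueue [4]
Visit 3, enqueue []
Visit 4, enqueue []

BFS order: [2, 1, 0, 5, 6, 3, 4]


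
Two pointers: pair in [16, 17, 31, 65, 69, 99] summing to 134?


lo=0(16)+hi=5(99)=115
lo=1(17)+hi=5(99)=116
lo=2(31)+hi=5(99)=130
lo=3(65)+hi=5(99)=164
lo=3(65)+hi=4(69)=134

Yes: 65+69=134


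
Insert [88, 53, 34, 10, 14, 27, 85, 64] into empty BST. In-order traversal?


Insert 88: root
Insert 53: L from 88
Insert 34: L from 88 -> L from 53
Insert 10: L from 88 -> L from 53 -> L from 34
Insert 14: L from 88 -> L from 53 -> L from 34 -> R from 10
Insert 27: L from 88 -> L from 53 -> L from 34 -> R from 10 -> R from 14
Insert 85: L from 88 -> R from 53
Insert 64: L from 88 -> R from 53 -> L from 85

In-order: [10, 14, 27, 34, 53, 64, 85, 88]


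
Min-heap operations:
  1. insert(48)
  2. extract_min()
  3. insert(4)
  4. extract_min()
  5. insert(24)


insert(48) -> [48]
extract_min()->48, []
insert(4) -> [4]
extract_min()->4, []
insert(24) -> [24]

Final heap: [24]


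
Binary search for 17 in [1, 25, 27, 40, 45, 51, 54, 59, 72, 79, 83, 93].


Step 1: lo=0, hi=11, mid=5, val=51
Step 2: lo=0, hi=4, mid=2, val=27
Step 3: lo=0, hi=1, mid=0, val=1
Step 4: lo=1, hi=1, mid=1, val=25

Not found


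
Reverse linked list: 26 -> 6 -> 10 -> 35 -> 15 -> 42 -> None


Step 1: curr=26, set curr.next=prev(None) | reversed so far: 26
Step 2: curr=6, set curr.next=prev(26) | reversed so far: 6 -> 26
Step 3: curr=10, set curr.next=prev(6) | reversed so far: 10 -> 6 -> 26
Step 4: curr=35, set curr.next=prev(10) | reversed so far: 35 -> 10 -> 6 -> 26
Step 5: curr=15, set curr.next=prev(35) | reversed so far: 15 -> 35 -> 10 -> 6 -> 26
Step 6: curr=42, set curr.next=prev(15) | reversed so far: 42 -> 15 -> 35 -> 10 -> 6 -> 26

42 -> 15 -> 35 -> 10 -> 6 -> 26 -> None


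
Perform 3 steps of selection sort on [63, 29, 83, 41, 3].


Initial: [63, 29, 83, 41, 3]
Step 1: min=3 at 4
  Swap: [3, 29, 83, 41, 63]
Step 2: min=29 at 1
  Swap: [3, 29, 83, 41, 63]
Step 3: min=41 at 3
  Swap: [3, 29, 41, 83, 63]

After 3 steps: [3, 29, 41, 83, 63]


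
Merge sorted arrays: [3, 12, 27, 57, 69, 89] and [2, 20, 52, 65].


Take 2 from B
Take 3 from A
Take 12 from A
Take 20 from B
Take 27 from A
Take 52 from B
Take 57 from A
Take 65 from B

Merged: [2, 3, 12, 20, 27, 52, 57, 65, 69, 89]


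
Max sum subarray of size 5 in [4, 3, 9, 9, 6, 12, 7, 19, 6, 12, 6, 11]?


[0:5]: 31
[1:6]: 39
[2:7]: 43
[3:8]: 53
[4:9]: 50
[5:10]: 56
[6:11]: 50
[7:12]: 54

Max: 56 at [5:10]


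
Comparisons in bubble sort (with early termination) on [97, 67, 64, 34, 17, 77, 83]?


Algorithm: bubble sort (with early termination)
Input: [97, 67, 64, 34, 17, 77, 83]
Sorted: [17, 34, 64, 67, 77, 83, 97]

20


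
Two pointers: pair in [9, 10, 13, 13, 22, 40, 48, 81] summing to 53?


lo=0(9)+hi=7(81)=90
lo=0(9)+hi=6(48)=57
lo=0(9)+hi=5(40)=49
lo=1(10)+hi=5(40)=50
lo=2(13)+hi=5(40)=53

Yes: 13+40=53


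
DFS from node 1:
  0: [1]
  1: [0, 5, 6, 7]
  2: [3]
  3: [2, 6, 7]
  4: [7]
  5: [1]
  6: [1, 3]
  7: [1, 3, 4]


Visit 1, push [7, 6, 5, 0]
Visit 0, push []
Visit 5, push []
Visit 6, push [3]
Visit 3, push [7, 2]
Visit 2, push []
Visit 7, push [4]
Visit 4, push []

DFS order: [1, 0, 5, 6, 3, 2, 7, 4]


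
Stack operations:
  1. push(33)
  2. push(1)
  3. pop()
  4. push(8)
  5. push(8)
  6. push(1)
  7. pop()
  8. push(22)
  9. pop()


push(33) -> [33]
push(1) -> [33, 1]
pop()->1, [33]
push(8) -> [33, 8]
push(8) -> [33, 8, 8]
push(1) -> [33, 8, 8, 1]
pop()->1, [33, 8, 8]
push(22) -> [33, 8, 8, 22]
pop()->22, [33, 8, 8]

Final stack: [33, 8, 8]


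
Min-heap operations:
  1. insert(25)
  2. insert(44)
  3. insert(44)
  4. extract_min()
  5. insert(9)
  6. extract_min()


insert(25) -> [25]
insert(44) -> [25, 44]
insert(44) -> [25, 44, 44]
extract_min()->25, [44, 44]
insert(9) -> [9, 44, 44]
extract_min()->9, [44, 44]

Final heap: [44, 44]


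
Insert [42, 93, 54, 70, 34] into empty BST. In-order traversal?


Insert 42: root
Insert 93: R from 42
Insert 54: R from 42 -> L from 93
Insert 70: R from 42 -> L from 93 -> R from 54
Insert 34: L from 42

In-order: [34, 42, 54, 70, 93]


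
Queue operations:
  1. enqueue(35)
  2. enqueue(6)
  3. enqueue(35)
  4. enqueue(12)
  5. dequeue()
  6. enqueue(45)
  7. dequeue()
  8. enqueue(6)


enqueue(35) -> [35]
enqueue(6) -> [35, 6]
enqueue(35) -> [35, 6, 35]
enqueue(12) -> [35, 6, 35, 12]
dequeue()->35, [6, 35, 12]
enqueue(45) -> [6, 35, 12, 45]
dequeue()->6, [35, 12, 45]
enqueue(6) -> [35, 12, 45, 6]

Final queue: [35, 12, 45, 6]


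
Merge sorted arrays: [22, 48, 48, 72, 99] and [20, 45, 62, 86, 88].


Take 20 from B
Take 22 from A
Take 45 from B
Take 48 from A
Take 48 from A
Take 62 from B
Take 72 from A
Take 86 from B
Take 88 from B

Merged: [20, 22, 45, 48, 48, 62, 72, 86, 88, 99]


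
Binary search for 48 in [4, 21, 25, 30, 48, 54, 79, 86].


Step 1: lo=0, hi=7, mid=3, val=30
Step 2: lo=4, hi=7, mid=5, val=54
Step 3: lo=4, hi=4, mid=4, val=48

Found at index 4


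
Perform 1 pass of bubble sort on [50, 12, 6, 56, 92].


Initial: [50, 12, 6, 56, 92]
Pass 1: [12, 6, 50, 56, 92] (2 swaps)

After 1 pass: [12, 6, 50, 56, 92]


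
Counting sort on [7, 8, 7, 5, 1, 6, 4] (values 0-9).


Input: [7, 8, 7, 5, 1, 6, 4]
Counts: [0, 1, 0, 0, 1, 1, 1, 2, 1, 0]

Sorted: [1, 4, 5, 6, 7, 7, 8]


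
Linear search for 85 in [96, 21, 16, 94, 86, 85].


i=0: 96!=85
i=1: 21!=85
i=2: 16!=85
i=3: 94!=85
i=4: 86!=85
i=5: 85==85 found!

Found at 5, 6 comps


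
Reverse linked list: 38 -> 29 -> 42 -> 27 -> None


Step 1: curr=38, set curr.next=prev(None) | reversed so far: 38
Step 2: curr=29, set curr.next=prev(38) | reversed so far: 29 -> 38
Step 3: curr=42, set curr.next=prev(29) | reversed so far: 42 -> 29 -> 38
Step 4: curr=27, set curr.next=prev(42) | reversed so far: 27 -> 42 -> 29 -> 38

27 -> 42 -> 29 -> 38 -> None


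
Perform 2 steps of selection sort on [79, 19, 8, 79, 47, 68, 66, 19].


Initial: [79, 19, 8, 79, 47, 68, 66, 19]
Step 1: min=8 at 2
  Swap: [8, 19, 79, 79, 47, 68, 66, 19]
Step 2: min=19 at 1
  Swap: [8, 19, 79, 79, 47, 68, 66, 19]

After 2 steps: [8, 19, 79, 79, 47, 68, 66, 19]


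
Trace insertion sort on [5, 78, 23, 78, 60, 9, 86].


Initial: [5, 78, 23, 78, 60, 9, 86]
Insert 78: [5, 78, 23, 78, 60, 9, 86]
Insert 23: [5, 23, 78, 78, 60, 9, 86]
Insert 78: [5, 23, 78, 78, 60, 9, 86]
Insert 60: [5, 23, 60, 78, 78, 9, 86]
Insert 9: [5, 9, 23, 60, 78, 78, 86]
Insert 86: [5, 9, 23, 60, 78, 78, 86]

Sorted: [5, 9, 23, 60, 78, 78, 86]


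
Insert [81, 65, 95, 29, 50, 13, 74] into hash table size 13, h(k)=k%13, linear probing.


Insert 81: h=3 -> slot 3
Insert 65: h=0 -> slot 0
Insert 95: h=4 -> slot 4
Insert 29: h=3, 2 probes -> slot 5
Insert 50: h=11 -> slot 11
Insert 13: h=0, 1 probes -> slot 1
Insert 74: h=9 -> slot 9

Table: [65, 13, None, 81, 95, 29, None, None, None, 74, None, 50, None]


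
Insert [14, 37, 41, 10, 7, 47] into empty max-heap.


Insert 14: [14]
Insert 37: [37, 14]
Insert 41: [41, 14, 37]
Insert 10: [41, 14, 37, 10]
Insert 7: [41, 14, 37, 10, 7]
Insert 47: [47, 14, 41, 10, 7, 37]

Final heap: [47, 14, 41, 10, 7, 37]


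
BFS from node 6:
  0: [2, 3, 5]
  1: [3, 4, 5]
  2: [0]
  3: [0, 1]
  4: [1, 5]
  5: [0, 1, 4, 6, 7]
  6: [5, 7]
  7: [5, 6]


Visit 6, enqueue [5, 7]
Visit 5, enqueue [0, 1, 4]
Visit 7, enqueue []
Visit 0, enqueue [2, 3]
Visit 1, enqueue []
Visit 4, enqueue []
Visit 2, enqueue []
Visit 3, enqueue []

BFS order: [6, 5, 7, 0, 1, 4, 2, 3]


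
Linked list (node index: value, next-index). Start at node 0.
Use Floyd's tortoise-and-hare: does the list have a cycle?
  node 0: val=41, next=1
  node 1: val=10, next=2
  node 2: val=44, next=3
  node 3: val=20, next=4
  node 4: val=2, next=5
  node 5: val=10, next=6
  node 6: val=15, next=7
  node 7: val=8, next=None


Floyd's tortoise (slow, +1) and hare (fast, +2):
  init: slow=0, fast=0
  step 1: slow=1, fast=2
  step 2: slow=2, fast=4
  step 3: slow=3, fast=6
  step 4: fast 6->7->None, no cycle

Cycle: no


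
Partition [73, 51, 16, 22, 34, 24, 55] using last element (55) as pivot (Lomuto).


Pivot: 55
  51 <= 55: swap -> [51, 73, 16, 22, 34, 24, 55]
  16 <= 55: swap -> [51, 16, 73, 22, 34, 24, 55]
  22 <= 55: swap -> [51, 16, 22, 73, 34, 24, 55]
  34 <= 55: swap -> [51, 16, 22, 34, 73, 24, 55]
  24 <= 55: swap -> [51, 16, 22, 34, 24, 73, 55]
Place pivot at 5: [51, 16, 22, 34, 24, 55, 73]

Partitioned: [51, 16, 22, 34, 24, 55, 73]


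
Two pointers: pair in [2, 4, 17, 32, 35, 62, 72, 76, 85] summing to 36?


lo=0(2)+hi=8(85)=87
lo=0(2)+hi=7(76)=78
lo=0(2)+hi=6(72)=74
lo=0(2)+hi=5(62)=64
lo=0(2)+hi=4(35)=37
lo=0(2)+hi=3(32)=34
lo=1(4)+hi=3(32)=36

Yes: 4+32=36


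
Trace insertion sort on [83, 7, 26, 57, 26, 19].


Initial: [83, 7, 26, 57, 26, 19]
Insert 7: [7, 83, 26, 57, 26, 19]
Insert 26: [7, 26, 83, 57, 26, 19]
Insert 57: [7, 26, 57, 83, 26, 19]
Insert 26: [7, 26, 26, 57, 83, 19]
Insert 19: [7, 19, 26, 26, 57, 83]

Sorted: [7, 19, 26, 26, 57, 83]


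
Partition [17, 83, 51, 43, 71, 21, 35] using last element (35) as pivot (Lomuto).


Pivot: 35
  17 <= 35: advance i (no swap)
  21 <= 35: swap -> [17, 21, 51, 43, 71, 83, 35]
Place pivot at 2: [17, 21, 35, 43, 71, 83, 51]

Partitioned: [17, 21, 35, 43, 71, 83, 51]


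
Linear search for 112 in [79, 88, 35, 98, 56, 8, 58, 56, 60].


i=0: 79!=112
i=1: 88!=112
i=2: 35!=112
i=3: 98!=112
i=4: 56!=112
i=5: 8!=112
i=6: 58!=112
i=7: 56!=112
i=8: 60!=112

Not found, 9 comps


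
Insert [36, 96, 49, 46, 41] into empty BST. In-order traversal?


Insert 36: root
Insert 96: R from 36
Insert 49: R from 36 -> L from 96
Insert 46: R from 36 -> L from 96 -> L from 49
Insert 41: R from 36 -> L from 96 -> L from 49 -> L from 46

In-order: [36, 41, 46, 49, 96]


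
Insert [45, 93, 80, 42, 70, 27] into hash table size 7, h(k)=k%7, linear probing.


Insert 45: h=3 -> slot 3
Insert 93: h=2 -> slot 2
Insert 80: h=3, 1 probes -> slot 4
Insert 42: h=0 -> slot 0
Insert 70: h=0, 1 probes -> slot 1
Insert 27: h=6 -> slot 6

Table: [42, 70, 93, 45, 80, None, 27]


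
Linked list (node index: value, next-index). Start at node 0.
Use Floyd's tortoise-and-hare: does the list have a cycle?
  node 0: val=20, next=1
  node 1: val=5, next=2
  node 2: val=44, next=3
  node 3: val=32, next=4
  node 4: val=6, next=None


Floyd's tortoise (slow, +1) and hare (fast, +2):
  init: slow=0, fast=0
  step 1: slow=1, fast=2
  step 2: slow=2, fast=4
  step 3: fast -> None, no cycle

Cycle: no


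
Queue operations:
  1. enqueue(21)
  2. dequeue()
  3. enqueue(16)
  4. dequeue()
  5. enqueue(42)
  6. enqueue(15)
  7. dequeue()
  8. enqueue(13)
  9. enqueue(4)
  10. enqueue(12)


enqueue(21) -> [21]
dequeue()->21, []
enqueue(16) -> [16]
dequeue()->16, []
enqueue(42) -> [42]
enqueue(15) -> [42, 15]
dequeue()->42, [15]
enqueue(13) -> [15, 13]
enqueue(4) -> [15, 13, 4]
enqueue(12) -> [15, 13, 4, 12]

Final queue: [15, 13, 4, 12]


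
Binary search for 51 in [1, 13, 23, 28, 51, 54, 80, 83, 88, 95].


Step 1: lo=0, hi=9, mid=4, val=51

Found at index 4


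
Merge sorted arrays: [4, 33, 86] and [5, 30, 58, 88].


Take 4 from A
Take 5 from B
Take 30 from B
Take 33 from A
Take 58 from B
Take 86 from A

Merged: [4, 5, 30, 33, 58, 86, 88]


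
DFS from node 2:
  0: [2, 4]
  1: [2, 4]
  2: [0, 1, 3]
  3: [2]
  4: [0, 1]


Visit 2, push [3, 1, 0]
Visit 0, push [4]
Visit 4, push [1]
Visit 1, push []
Visit 3, push []

DFS order: [2, 0, 4, 1, 3]


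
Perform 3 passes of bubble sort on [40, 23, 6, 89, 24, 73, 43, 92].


Initial: [40, 23, 6, 89, 24, 73, 43, 92]
Pass 1: [23, 6, 40, 24, 73, 43, 89, 92] (5 swaps)
Pass 2: [6, 23, 24, 40, 43, 73, 89, 92] (3 swaps)
Pass 3: [6, 23, 24, 40, 43, 73, 89, 92] (0 swaps)

After 3 passes: [6, 23, 24, 40, 43, 73, 89, 92]


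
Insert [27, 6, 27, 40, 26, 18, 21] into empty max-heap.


Insert 27: [27]
Insert 6: [27, 6]
Insert 27: [27, 6, 27]
Insert 40: [40, 27, 27, 6]
Insert 26: [40, 27, 27, 6, 26]
Insert 18: [40, 27, 27, 6, 26, 18]
Insert 21: [40, 27, 27, 6, 26, 18, 21]

Final heap: [40, 27, 27, 6, 26, 18, 21]


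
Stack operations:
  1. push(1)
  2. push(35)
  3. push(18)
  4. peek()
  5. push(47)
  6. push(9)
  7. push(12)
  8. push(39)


push(1) -> [1]
push(35) -> [1, 35]
push(18) -> [1, 35, 18]
peek()->18
push(47) -> [1, 35, 18, 47]
push(9) -> [1, 35, 18, 47, 9]
push(12) -> [1, 35, 18, 47, 9, 12]
push(39) -> [1, 35, 18, 47, 9, 12, 39]

Final stack: [1, 35, 18, 47, 9, 12, 39]


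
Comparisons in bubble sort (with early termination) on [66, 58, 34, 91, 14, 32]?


Algorithm: bubble sort (with early termination)
Input: [66, 58, 34, 91, 14, 32]
Sorted: [14, 32, 34, 58, 66, 91]

15


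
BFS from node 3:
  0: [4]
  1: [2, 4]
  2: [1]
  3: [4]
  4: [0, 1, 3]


Visit 3, enqueue [4]
Visit 4, enqueue [0, 1]
Visit 0, enqueue []
Visit 1, enqueue [2]
Visit 2, enqueue []

BFS order: [3, 4, 0, 1, 2]


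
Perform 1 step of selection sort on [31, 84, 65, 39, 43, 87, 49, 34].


Initial: [31, 84, 65, 39, 43, 87, 49, 34]
Step 1: min=31 at 0
  Swap: [31, 84, 65, 39, 43, 87, 49, 34]

After 1 step: [31, 84, 65, 39, 43, 87, 49, 34]


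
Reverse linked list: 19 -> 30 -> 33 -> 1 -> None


Step 1: curr=19, set curr.next=prev(None) | reversed so far: 19
Step 2: curr=30, set curr.next=prev(19) | reversed so far: 30 -> 19
Step 3: curr=33, set curr.next=prev(30) | reversed so far: 33 -> 30 -> 19
Step 4: curr=1, set curr.next=prev(33) | reversed so far: 1 -> 33 -> 30 -> 19

1 -> 33 -> 30 -> 19 -> None


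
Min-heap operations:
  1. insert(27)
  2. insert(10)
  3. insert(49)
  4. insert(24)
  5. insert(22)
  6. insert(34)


insert(27) -> [27]
insert(10) -> [10, 27]
insert(49) -> [10, 27, 49]
insert(24) -> [10, 24, 49, 27]
insert(22) -> [10, 22, 49, 27, 24]
insert(34) -> [10, 22, 34, 27, 24, 49]

Final heap: [10, 22, 34, 27, 24, 49]


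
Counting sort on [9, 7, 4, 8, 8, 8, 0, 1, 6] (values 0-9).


Input: [9, 7, 4, 8, 8, 8, 0, 1, 6]
Counts: [1, 1, 0, 0, 1, 0, 1, 1, 3, 1]

Sorted: [0, 1, 4, 6, 7, 8, 8, 8, 9]


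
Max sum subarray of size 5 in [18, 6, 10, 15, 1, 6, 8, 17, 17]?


[0:5]: 50
[1:6]: 38
[2:7]: 40
[3:8]: 47
[4:9]: 49

Max: 50 at [0:5]


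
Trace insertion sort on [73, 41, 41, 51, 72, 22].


Initial: [73, 41, 41, 51, 72, 22]
Insert 41: [41, 73, 41, 51, 72, 22]
Insert 41: [41, 41, 73, 51, 72, 22]
Insert 51: [41, 41, 51, 73, 72, 22]
Insert 72: [41, 41, 51, 72, 73, 22]
Insert 22: [22, 41, 41, 51, 72, 73]

Sorted: [22, 41, 41, 51, 72, 73]


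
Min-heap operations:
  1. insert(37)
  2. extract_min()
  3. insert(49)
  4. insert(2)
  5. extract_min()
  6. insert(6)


insert(37) -> [37]
extract_min()->37, []
insert(49) -> [49]
insert(2) -> [2, 49]
extract_min()->2, [49]
insert(6) -> [6, 49]

Final heap: [6, 49]


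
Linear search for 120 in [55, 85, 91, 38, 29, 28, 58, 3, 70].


i=0: 55!=120
i=1: 85!=120
i=2: 91!=120
i=3: 38!=120
i=4: 29!=120
i=5: 28!=120
i=6: 58!=120
i=7: 3!=120
i=8: 70!=120

Not found, 9 comps


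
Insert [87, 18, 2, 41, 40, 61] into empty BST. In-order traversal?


Insert 87: root
Insert 18: L from 87
Insert 2: L from 87 -> L from 18
Insert 41: L from 87 -> R from 18
Insert 40: L from 87 -> R from 18 -> L from 41
Insert 61: L from 87 -> R from 18 -> R from 41

In-order: [2, 18, 40, 41, 61, 87]


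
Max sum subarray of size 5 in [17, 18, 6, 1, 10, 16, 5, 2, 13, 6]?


[0:5]: 52
[1:6]: 51
[2:7]: 38
[3:8]: 34
[4:9]: 46
[5:10]: 42

Max: 52 at [0:5]


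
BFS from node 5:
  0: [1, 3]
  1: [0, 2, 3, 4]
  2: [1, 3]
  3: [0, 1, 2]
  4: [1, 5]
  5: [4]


Visit 5, enqueue [4]
Visit 4, enqueue [1]
Visit 1, enqueue [0, 2, 3]
Visit 0, enqueue []
Visit 2, enqueue []
Visit 3, enqueue []

BFS order: [5, 4, 1, 0, 2, 3]


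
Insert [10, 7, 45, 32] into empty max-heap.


Insert 10: [10]
Insert 7: [10, 7]
Insert 45: [45, 7, 10]
Insert 32: [45, 32, 10, 7]

Final heap: [45, 32, 10, 7]


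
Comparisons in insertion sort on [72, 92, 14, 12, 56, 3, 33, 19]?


Algorithm: insertion sort
Input: [72, 92, 14, 12, 56, 3, 33, 19]
Sorted: [3, 12, 14, 19, 33, 56, 72, 92]

23


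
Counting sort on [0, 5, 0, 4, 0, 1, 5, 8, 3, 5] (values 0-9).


Input: [0, 5, 0, 4, 0, 1, 5, 8, 3, 5]
Counts: [3, 1, 0, 1, 1, 3, 0, 0, 1, 0]

Sorted: [0, 0, 0, 1, 3, 4, 5, 5, 5, 8]


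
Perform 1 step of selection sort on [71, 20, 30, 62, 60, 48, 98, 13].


Initial: [71, 20, 30, 62, 60, 48, 98, 13]
Step 1: min=13 at 7
  Swap: [13, 20, 30, 62, 60, 48, 98, 71]

After 1 step: [13, 20, 30, 62, 60, 48, 98, 71]


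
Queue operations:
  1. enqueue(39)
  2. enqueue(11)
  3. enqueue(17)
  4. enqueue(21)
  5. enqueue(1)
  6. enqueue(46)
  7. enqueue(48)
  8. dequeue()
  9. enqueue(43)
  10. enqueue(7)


enqueue(39) -> [39]
enqueue(11) -> [39, 11]
enqueue(17) -> [39, 11, 17]
enqueue(21) -> [39, 11, 17, 21]
enqueue(1) -> [39, 11, 17, 21, 1]
enqueue(46) -> [39, 11, 17, 21, 1, 46]
enqueue(48) -> [39, 11, 17, 21, 1, 46, 48]
dequeue()->39, [11, 17, 21, 1, 46, 48]
enqueue(43) -> [11, 17, 21, 1, 46, 48, 43]
enqueue(7) -> [11, 17, 21, 1, 46, 48, 43, 7]

Final queue: [11, 17, 21, 1, 46, 48, 43, 7]


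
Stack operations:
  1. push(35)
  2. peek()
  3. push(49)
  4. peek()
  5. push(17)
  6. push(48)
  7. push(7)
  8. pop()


push(35) -> [35]
peek()->35
push(49) -> [35, 49]
peek()->49
push(17) -> [35, 49, 17]
push(48) -> [35, 49, 17, 48]
push(7) -> [35, 49, 17, 48, 7]
pop()->7, [35, 49, 17, 48]

Final stack: [35, 49, 17, 48]


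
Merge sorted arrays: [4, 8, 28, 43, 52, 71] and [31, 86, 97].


Take 4 from A
Take 8 from A
Take 28 from A
Take 31 from B
Take 43 from A
Take 52 from A
Take 71 from A

Merged: [4, 8, 28, 31, 43, 52, 71, 86, 97]


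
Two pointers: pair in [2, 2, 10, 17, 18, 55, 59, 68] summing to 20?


lo=0(2)+hi=7(68)=70
lo=0(2)+hi=6(59)=61
lo=0(2)+hi=5(55)=57
lo=0(2)+hi=4(18)=20

Yes: 2+18=20


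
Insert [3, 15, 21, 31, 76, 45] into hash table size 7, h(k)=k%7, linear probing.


Insert 3: h=3 -> slot 3
Insert 15: h=1 -> slot 1
Insert 21: h=0 -> slot 0
Insert 31: h=3, 1 probes -> slot 4
Insert 76: h=6 -> slot 6
Insert 45: h=3, 2 probes -> slot 5

Table: [21, 15, None, 3, 31, 45, 76]


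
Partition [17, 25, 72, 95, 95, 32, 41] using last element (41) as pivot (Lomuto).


Pivot: 41
  17 <= 41: advance i (no swap)
  25 <= 41: advance i (no swap)
  32 <= 41: swap -> [17, 25, 32, 95, 95, 72, 41]
Place pivot at 3: [17, 25, 32, 41, 95, 72, 95]

Partitioned: [17, 25, 32, 41, 95, 72, 95]


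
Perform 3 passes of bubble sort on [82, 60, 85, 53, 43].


Initial: [82, 60, 85, 53, 43]
Pass 1: [60, 82, 53, 43, 85] (3 swaps)
Pass 2: [60, 53, 43, 82, 85] (2 swaps)
Pass 3: [53, 43, 60, 82, 85] (2 swaps)

After 3 passes: [53, 43, 60, 82, 85]


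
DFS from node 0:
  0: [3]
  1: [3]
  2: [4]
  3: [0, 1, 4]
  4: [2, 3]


Visit 0, push [3]
Visit 3, push [4, 1]
Visit 1, push []
Visit 4, push [2]
Visit 2, push []

DFS order: [0, 3, 1, 4, 2]


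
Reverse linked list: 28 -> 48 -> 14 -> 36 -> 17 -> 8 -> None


Step 1: curr=28, set curr.next=prev(None) | reversed so far: 28
Step 2: curr=48, set curr.next=prev(28) | reversed so far: 48 -> 28
Step 3: curr=14, set curr.next=prev(48) | reversed so far: 14 -> 48 -> 28
Step 4: curr=36, set curr.next=prev(14) | reversed so far: 36 -> 14 -> 48 -> 28
Step 5: curr=17, set curr.next=prev(36) | reversed so far: 17 -> 36 -> 14 -> 48 -> 28
Step 6: curr=8, set curr.next=prev(17) | reversed so far: 8 -> 17 -> 36 -> 14 -> 48 -> 28

8 -> 17 -> 36 -> 14 -> 48 -> 28 -> None


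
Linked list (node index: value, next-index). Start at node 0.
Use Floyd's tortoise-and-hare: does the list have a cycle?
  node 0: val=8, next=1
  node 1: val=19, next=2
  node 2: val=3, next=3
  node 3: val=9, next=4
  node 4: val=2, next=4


Floyd's tortoise (slow, +1) and hare (fast, +2):
  init: slow=0, fast=0
  step 1: slow=1, fast=2
  step 2: slow=2, fast=4
  step 3: slow=3, fast=4
  step 4: slow=4, fast=4
  slow == fast at node 4: cycle detected

Cycle: yes


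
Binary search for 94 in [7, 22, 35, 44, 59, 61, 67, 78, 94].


Step 1: lo=0, hi=8, mid=4, val=59
Step 2: lo=5, hi=8, mid=6, val=67
Step 3: lo=7, hi=8, mid=7, val=78
Step 4: lo=8, hi=8, mid=8, val=94

Found at index 8


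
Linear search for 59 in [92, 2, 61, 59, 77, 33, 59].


i=0: 92!=59
i=1: 2!=59
i=2: 61!=59
i=3: 59==59 found!

Found at 3, 4 comps


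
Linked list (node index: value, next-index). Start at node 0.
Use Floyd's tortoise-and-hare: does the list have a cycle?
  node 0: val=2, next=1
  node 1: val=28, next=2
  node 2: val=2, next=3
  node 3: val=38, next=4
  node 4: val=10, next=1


Floyd's tortoise (slow, +1) and hare (fast, +2):
  init: slow=0, fast=0
  step 1: slow=1, fast=2
  step 2: slow=2, fast=4
  step 3: slow=3, fast=2
  step 4: slow=4, fast=4
  slow == fast at node 4: cycle detected

Cycle: yes


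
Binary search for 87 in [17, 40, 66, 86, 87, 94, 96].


Step 1: lo=0, hi=6, mid=3, val=86
Step 2: lo=4, hi=6, mid=5, val=94
Step 3: lo=4, hi=4, mid=4, val=87

Found at index 4


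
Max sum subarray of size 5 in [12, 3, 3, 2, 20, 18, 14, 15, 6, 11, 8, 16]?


[0:5]: 40
[1:6]: 46
[2:7]: 57
[3:8]: 69
[4:9]: 73
[5:10]: 64
[6:11]: 54
[7:12]: 56

Max: 73 at [4:9]


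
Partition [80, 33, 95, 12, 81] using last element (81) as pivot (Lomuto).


Pivot: 81
  80 <= 81: advance i (no swap)
  33 <= 81: advance i (no swap)
  12 <= 81: swap -> [80, 33, 12, 95, 81]
Place pivot at 3: [80, 33, 12, 81, 95]

Partitioned: [80, 33, 12, 81, 95]


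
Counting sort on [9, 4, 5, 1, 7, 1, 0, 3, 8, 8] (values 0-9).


Input: [9, 4, 5, 1, 7, 1, 0, 3, 8, 8]
Counts: [1, 2, 0, 1, 1, 1, 0, 1, 2, 1]

Sorted: [0, 1, 1, 3, 4, 5, 7, 8, 8, 9]


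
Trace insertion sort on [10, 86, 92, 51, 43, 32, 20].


Initial: [10, 86, 92, 51, 43, 32, 20]
Insert 86: [10, 86, 92, 51, 43, 32, 20]
Insert 92: [10, 86, 92, 51, 43, 32, 20]
Insert 51: [10, 51, 86, 92, 43, 32, 20]
Insert 43: [10, 43, 51, 86, 92, 32, 20]
Insert 32: [10, 32, 43, 51, 86, 92, 20]
Insert 20: [10, 20, 32, 43, 51, 86, 92]

Sorted: [10, 20, 32, 43, 51, 86, 92]


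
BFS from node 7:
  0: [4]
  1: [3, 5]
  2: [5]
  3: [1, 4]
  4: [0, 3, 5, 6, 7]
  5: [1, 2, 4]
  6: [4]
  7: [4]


Visit 7, enqueue [4]
Visit 4, enqueue [0, 3, 5, 6]
Visit 0, enqueue []
Visit 3, enqueue [1]
Visit 5, enqueue [2]
Visit 6, enqueue []
Visit 1, enqueue []
Visit 2, enqueue []

BFS order: [7, 4, 0, 3, 5, 6, 1, 2]


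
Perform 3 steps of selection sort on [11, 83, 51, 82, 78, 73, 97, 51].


Initial: [11, 83, 51, 82, 78, 73, 97, 51]
Step 1: min=11 at 0
  Swap: [11, 83, 51, 82, 78, 73, 97, 51]
Step 2: min=51 at 2
  Swap: [11, 51, 83, 82, 78, 73, 97, 51]
Step 3: min=51 at 7
  Swap: [11, 51, 51, 82, 78, 73, 97, 83]

After 3 steps: [11, 51, 51, 82, 78, 73, 97, 83]


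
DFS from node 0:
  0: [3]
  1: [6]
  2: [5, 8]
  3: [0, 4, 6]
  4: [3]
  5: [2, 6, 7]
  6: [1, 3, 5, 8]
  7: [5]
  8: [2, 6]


Visit 0, push [3]
Visit 3, push [6, 4]
Visit 4, push []
Visit 6, push [8, 5, 1]
Visit 1, push []
Visit 5, push [7, 2]
Visit 2, push [8]
Visit 8, push []
Visit 7, push []

DFS order: [0, 3, 4, 6, 1, 5, 2, 8, 7]


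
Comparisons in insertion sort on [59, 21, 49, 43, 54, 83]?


Algorithm: insertion sort
Input: [59, 21, 49, 43, 54, 83]
Sorted: [21, 43, 49, 54, 59, 83]

9


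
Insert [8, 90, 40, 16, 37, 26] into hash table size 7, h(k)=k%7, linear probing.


Insert 8: h=1 -> slot 1
Insert 90: h=6 -> slot 6
Insert 40: h=5 -> slot 5
Insert 16: h=2 -> slot 2
Insert 37: h=2, 1 probes -> slot 3
Insert 26: h=5, 2 probes -> slot 0

Table: [26, 8, 16, 37, None, 40, 90]


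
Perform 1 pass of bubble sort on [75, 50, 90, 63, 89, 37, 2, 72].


Initial: [75, 50, 90, 63, 89, 37, 2, 72]
Pass 1: [50, 75, 63, 89, 37, 2, 72, 90] (6 swaps)

After 1 pass: [50, 75, 63, 89, 37, 2, 72, 90]


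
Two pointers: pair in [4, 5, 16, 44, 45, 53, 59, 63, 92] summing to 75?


lo=0(4)+hi=8(92)=96
lo=0(4)+hi=7(63)=67
lo=1(5)+hi=7(63)=68
lo=2(16)+hi=7(63)=79
lo=2(16)+hi=6(59)=75

Yes: 16+59=75


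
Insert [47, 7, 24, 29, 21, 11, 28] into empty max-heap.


Insert 47: [47]
Insert 7: [47, 7]
Insert 24: [47, 7, 24]
Insert 29: [47, 29, 24, 7]
Insert 21: [47, 29, 24, 7, 21]
Insert 11: [47, 29, 24, 7, 21, 11]
Insert 28: [47, 29, 28, 7, 21, 11, 24]

Final heap: [47, 29, 28, 7, 21, 11, 24]


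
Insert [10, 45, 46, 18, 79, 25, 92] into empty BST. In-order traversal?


Insert 10: root
Insert 45: R from 10
Insert 46: R from 10 -> R from 45
Insert 18: R from 10 -> L from 45
Insert 79: R from 10 -> R from 45 -> R from 46
Insert 25: R from 10 -> L from 45 -> R from 18
Insert 92: R from 10 -> R from 45 -> R from 46 -> R from 79

In-order: [10, 18, 25, 45, 46, 79, 92]


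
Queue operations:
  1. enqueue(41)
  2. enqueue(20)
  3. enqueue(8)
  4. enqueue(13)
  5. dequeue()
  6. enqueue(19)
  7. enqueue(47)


enqueue(41) -> [41]
enqueue(20) -> [41, 20]
enqueue(8) -> [41, 20, 8]
enqueue(13) -> [41, 20, 8, 13]
dequeue()->41, [20, 8, 13]
enqueue(19) -> [20, 8, 13, 19]
enqueue(47) -> [20, 8, 13, 19, 47]

Final queue: [20, 8, 13, 19, 47]


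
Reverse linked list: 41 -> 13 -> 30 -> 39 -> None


Step 1: curr=41, set curr.next=prev(None) | reversed so far: 41
Step 2: curr=13, set curr.next=prev(41) | reversed so far: 13 -> 41
Step 3: curr=30, set curr.next=prev(13) | reversed so far: 30 -> 13 -> 41
Step 4: curr=39, set curr.next=prev(30) | reversed so far: 39 -> 30 -> 13 -> 41

39 -> 30 -> 13 -> 41 -> None


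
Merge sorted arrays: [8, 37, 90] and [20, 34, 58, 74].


Take 8 from A
Take 20 from B
Take 34 from B
Take 37 from A
Take 58 from B
Take 74 from B

Merged: [8, 20, 34, 37, 58, 74, 90]


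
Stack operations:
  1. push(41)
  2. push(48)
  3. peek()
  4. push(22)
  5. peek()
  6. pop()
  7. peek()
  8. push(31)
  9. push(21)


push(41) -> [41]
push(48) -> [41, 48]
peek()->48
push(22) -> [41, 48, 22]
peek()->22
pop()->22, [41, 48]
peek()->48
push(31) -> [41, 48, 31]
push(21) -> [41, 48, 31, 21]

Final stack: [41, 48, 31, 21]


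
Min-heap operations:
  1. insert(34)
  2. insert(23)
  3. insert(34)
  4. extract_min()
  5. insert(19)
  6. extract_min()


insert(34) -> [34]
insert(23) -> [23, 34]
insert(34) -> [23, 34, 34]
extract_min()->23, [34, 34]
insert(19) -> [19, 34, 34]
extract_min()->19, [34, 34]

Final heap: [34, 34]


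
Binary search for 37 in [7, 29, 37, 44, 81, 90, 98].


Step 1: lo=0, hi=6, mid=3, val=44
Step 2: lo=0, hi=2, mid=1, val=29
Step 3: lo=2, hi=2, mid=2, val=37

Found at index 2


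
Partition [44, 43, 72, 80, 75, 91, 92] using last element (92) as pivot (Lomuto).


Pivot: 92
  44 <= 92: advance i (no swap)
  43 <= 92: advance i (no swap)
  72 <= 92: advance i (no swap)
  80 <= 92: advance i (no swap)
  75 <= 92: advance i (no swap)
  91 <= 92: advance i (no swap)
Place pivot at 6: [44, 43, 72, 80, 75, 91, 92]

Partitioned: [44, 43, 72, 80, 75, 91, 92]


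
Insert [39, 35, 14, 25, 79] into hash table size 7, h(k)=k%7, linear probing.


Insert 39: h=4 -> slot 4
Insert 35: h=0 -> slot 0
Insert 14: h=0, 1 probes -> slot 1
Insert 25: h=4, 1 probes -> slot 5
Insert 79: h=2 -> slot 2

Table: [35, 14, 79, None, 39, 25, None]


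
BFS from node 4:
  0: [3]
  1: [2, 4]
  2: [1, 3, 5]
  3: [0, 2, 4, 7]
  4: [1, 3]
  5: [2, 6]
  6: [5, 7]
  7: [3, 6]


Visit 4, enqueue [1, 3]
Visit 1, enqueue [2]
Visit 3, enqueue [0, 7]
Visit 2, enqueue [5]
Visit 0, enqueue []
Visit 7, enqueue [6]
Visit 5, enqueue []
Visit 6, enqueue []

BFS order: [4, 1, 3, 2, 0, 7, 5, 6]


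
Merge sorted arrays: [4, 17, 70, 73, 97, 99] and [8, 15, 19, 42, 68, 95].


Take 4 from A
Take 8 from B
Take 15 from B
Take 17 from A
Take 19 from B
Take 42 from B
Take 68 from B
Take 70 from A
Take 73 from A
Take 95 from B

Merged: [4, 8, 15, 17, 19, 42, 68, 70, 73, 95, 97, 99]


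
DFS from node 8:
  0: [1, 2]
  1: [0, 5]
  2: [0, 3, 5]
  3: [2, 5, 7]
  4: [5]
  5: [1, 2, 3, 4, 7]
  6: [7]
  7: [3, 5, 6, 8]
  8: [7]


Visit 8, push [7]
Visit 7, push [6, 5, 3]
Visit 3, push [5, 2]
Visit 2, push [5, 0]
Visit 0, push [1]
Visit 1, push [5]
Visit 5, push [4]
Visit 4, push []
Visit 6, push []

DFS order: [8, 7, 3, 2, 0, 1, 5, 4, 6]


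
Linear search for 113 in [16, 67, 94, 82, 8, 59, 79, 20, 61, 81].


i=0: 16!=113
i=1: 67!=113
i=2: 94!=113
i=3: 82!=113
i=4: 8!=113
i=5: 59!=113
i=6: 79!=113
i=7: 20!=113
i=8: 61!=113
i=9: 81!=113

Not found, 10 comps


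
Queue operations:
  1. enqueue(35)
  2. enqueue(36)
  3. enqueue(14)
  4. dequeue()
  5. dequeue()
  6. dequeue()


enqueue(35) -> [35]
enqueue(36) -> [35, 36]
enqueue(14) -> [35, 36, 14]
dequeue()->35, [36, 14]
dequeue()->36, [14]
dequeue()->14, []

Final queue: []


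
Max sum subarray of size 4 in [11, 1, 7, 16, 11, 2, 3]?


[0:4]: 35
[1:5]: 35
[2:6]: 36
[3:7]: 32

Max: 36 at [2:6]


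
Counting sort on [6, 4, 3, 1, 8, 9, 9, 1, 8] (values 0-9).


Input: [6, 4, 3, 1, 8, 9, 9, 1, 8]
Counts: [0, 2, 0, 1, 1, 0, 1, 0, 2, 2]

Sorted: [1, 1, 3, 4, 6, 8, 8, 9, 9]


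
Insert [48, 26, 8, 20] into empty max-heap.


Insert 48: [48]
Insert 26: [48, 26]
Insert 8: [48, 26, 8]
Insert 20: [48, 26, 8, 20]

Final heap: [48, 26, 8, 20]


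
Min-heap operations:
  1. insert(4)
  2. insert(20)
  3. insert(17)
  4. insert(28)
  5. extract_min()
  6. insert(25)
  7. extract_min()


insert(4) -> [4]
insert(20) -> [4, 20]
insert(17) -> [4, 20, 17]
insert(28) -> [4, 20, 17, 28]
extract_min()->4, [17, 20, 28]
insert(25) -> [17, 20, 28, 25]
extract_min()->17, [20, 25, 28]

Final heap: [20, 25, 28]


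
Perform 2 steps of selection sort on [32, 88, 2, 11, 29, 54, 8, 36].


Initial: [32, 88, 2, 11, 29, 54, 8, 36]
Step 1: min=2 at 2
  Swap: [2, 88, 32, 11, 29, 54, 8, 36]
Step 2: min=8 at 6
  Swap: [2, 8, 32, 11, 29, 54, 88, 36]

After 2 steps: [2, 8, 32, 11, 29, 54, 88, 36]


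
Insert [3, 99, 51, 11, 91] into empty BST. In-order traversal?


Insert 3: root
Insert 99: R from 3
Insert 51: R from 3 -> L from 99
Insert 11: R from 3 -> L from 99 -> L from 51
Insert 91: R from 3 -> L from 99 -> R from 51

In-order: [3, 11, 51, 91, 99]


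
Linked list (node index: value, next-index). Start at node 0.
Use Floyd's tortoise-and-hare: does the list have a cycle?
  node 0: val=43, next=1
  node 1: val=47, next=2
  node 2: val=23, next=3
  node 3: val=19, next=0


Floyd's tortoise (slow, +1) and hare (fast, +2):
  init: slow=0, fast=0
  step 1: slow=1, fast=2
  step 2: slow=2, fast=0
  step 3: slow=3, fast=2
  step 4: slow=0, fast=0
  slow == fast at node 0: cycle detected

Cycle: yes


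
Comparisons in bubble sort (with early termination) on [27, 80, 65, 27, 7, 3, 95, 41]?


Algorithm: bubble sort (with early termination)
Input: [27, 80, 65, 27, 7, 3, 95, 41]
Sorted: [3, 7, 27, 27, 41, 65, 80, 95]

27


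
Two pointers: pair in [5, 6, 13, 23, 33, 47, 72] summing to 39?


lo=0(5)+hi=6(72)=77
lo=0(5)+hi=5(47)=52
lo=0(5)+hi=4(33)=38
lo=1(6)+hi=4(33)=39

Yes: 6+33=39


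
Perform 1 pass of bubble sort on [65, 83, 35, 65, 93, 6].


Initial: [65, 83, 35, 65, 93, 6]
Pass 1: [65, 35, 65, 83, 6, 93] (3 swaps)

After 1 pass: [65, 35, 65, 83, 6, 93]


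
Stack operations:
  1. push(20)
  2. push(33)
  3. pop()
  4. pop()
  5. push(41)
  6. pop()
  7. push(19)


push(20) -> [20]
push(33) -> [20, 33]
pop()->33, [20]
pop()->20, []
push(41) -> [41]
pop()->41, []
push(19) -> [19]

Final stack: [19]


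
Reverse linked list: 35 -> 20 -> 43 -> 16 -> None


Step 1: curr=35, set curr.next=prev(None) | reversed so far: 35
Step 2: curr=20, set curr.next=prev(35) | reversed so far: 20 -> 35
Step 3: curr=43, set curr.next=prev(20) | reversed so far: 43 -> 20 -> 35
Step 4: curr=16, set curr.next=prev(43) | reversed so far: 16 -> 43 -> 20 -> 35

16 -> 43 -> 20 -> 35 -> None


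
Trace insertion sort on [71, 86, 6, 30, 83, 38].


Initial: [71, 86, 6, 30, 83, 38]
Insert 86: [71, 86, 6, 30, 83, 38]
Insert 6: [6, 71, 86, 30, 83, 38]
Insert 30: [6, 30, 71, 86, 83, 38]
Insert 83: [6, 30, 71, 83, 86, 38]
Insert 38: [6, 30, 38, 71, 83, 86]

Sorted: [6, 30, 38, 71, 83, 86]


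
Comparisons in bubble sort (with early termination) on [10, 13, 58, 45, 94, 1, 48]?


Algorithm: bubble sort (with early termination)
Input: [10, 13, 58, 45, 94, 1, 48]
Sorted: [1, 10, 13, 45, 48, 58, 94]

21


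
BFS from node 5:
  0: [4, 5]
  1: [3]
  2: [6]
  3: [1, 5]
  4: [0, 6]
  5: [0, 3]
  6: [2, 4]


Visit 5, enqueue [0, 3]
Visit 0, enqueue [4]
Visit 3, enqueue [1]
Visit 4, enqueue [6]
Visit 1, enqueue []
Visit 6, enqueue [2]
Visit 2, enqueue []

BFS order: [5, 0, 3, 4, 1, 6, 2]


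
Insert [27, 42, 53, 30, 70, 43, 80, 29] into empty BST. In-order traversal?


Insert 27: root
Insert 42: R from 27
Insert 53: R from 27 -> R from 42
Insert 30: R from 27 -> L from 42
Insert 70: R from 27 -> R from 42 -> R from 53
Insert 43: R from 27 -> R from 42 -> L from 53
Insert 80: R from 27 -> R from 42 -> R from 53 -> R from 70
Insert 29: R from 27 -> L from 42 -> L from 30

In-order: [27, 29, 30, 42, 43, 53, 70, 80]


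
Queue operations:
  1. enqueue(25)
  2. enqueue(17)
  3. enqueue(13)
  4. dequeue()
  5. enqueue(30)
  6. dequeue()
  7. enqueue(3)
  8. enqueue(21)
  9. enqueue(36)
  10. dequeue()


enqueue(25) -> [25]
enqueue(17) -> [25, 17]
enqueue(13) -> [25, 17, 13]
dequeue()->25, [17, 13]
enqueue(30) -> [17, 13, 30]
dequeue()->17, [13, 30]
enqueue(3) -> [13, 30, 3]
enqueue(21) -> [13, 30, 3, 21]
enqueue(36) -> [13, 30, 3, 21, 36]
dequeue()->13, [30, 3, 21, 36]

Final queue: [30, 3, 21, 36]


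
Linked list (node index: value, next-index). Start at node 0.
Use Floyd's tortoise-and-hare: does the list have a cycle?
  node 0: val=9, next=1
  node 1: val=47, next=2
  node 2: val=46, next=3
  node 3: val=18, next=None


Floyd's tortoise (slow, +1) and hare (fast, +2):
  init: slow=0, fast=0
  step 1: slow=1, fast=2
  step 2: fast 2->3->None, no cycle

Cycle: no


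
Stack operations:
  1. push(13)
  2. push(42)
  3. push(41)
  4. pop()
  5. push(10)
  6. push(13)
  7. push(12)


push(13) -> [13]
push(42) -> [13, 42]
push(41) -> [13, 42, 41]
pop()->41, [13, 42]
push(10) -> [13, 42, 10]
push(13) -> [13, 42, 10, 13]
push(12) -> [13, 42, 10, 13, 12]

Final stack: [13, 42, 10, 13, 12]


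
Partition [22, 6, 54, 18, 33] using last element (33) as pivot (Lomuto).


Pivot: 33
  22 <= 33: advance i (no swap)
  6 <= 33: advance i (no swap)
  18 <= 33: swap -> [22, 6, 18, 54, 33]
Place pivot at 3: [22, 6, 18, 33, 54]

Partitioned: [22, 6, 18, 33, 54]


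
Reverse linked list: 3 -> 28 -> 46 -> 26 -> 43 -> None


Step 1: curr=3, set curr.next=prev(None) | reversed so far: 3
Step 2: curr=28, set curr.next=prev(3) | reversed so far: 28 -> 3
Step 3: curr=46, set curr.next=prev(28) | reversed so far: 46 -> 28 -> 3
Step 4: curr=26, set curr.next=prev(46) | reversed so far: 26 -> 46 -> 28 -> 3
Step 5: curr=43, set curr.next=prev(26) | reversed so far: 43 -> 26 -> 46 -> 28 -> 3

43 -> 26 -> 46 -> 28 -> 3 -> None


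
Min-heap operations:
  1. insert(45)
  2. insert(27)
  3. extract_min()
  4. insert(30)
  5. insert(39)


insert(45) -> [45]
insert(27) -> [27, 45]
extract_min()->27, [45]
insert(30) -> [30, 45]
insert(39) -> [30, 45, 39]

Final heap: [30, 45, 39]


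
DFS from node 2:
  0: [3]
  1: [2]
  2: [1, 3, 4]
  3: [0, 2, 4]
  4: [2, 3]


Visit 2, push [4, 3, 1]
Visit 1, push []
Visit 3, push [4, 0]
Visit 0, push []
Visit 4, push []

DFS order: [2, 1, 3, 0, 4]


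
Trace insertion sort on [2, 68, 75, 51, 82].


Initial: [2, 68, 75, 51, 82]
Insert 68: [2, 68, 75, 51, 82]
Insert 75: [2, 68, 75, 51, 82]
Insert 51: [2, 51, 68, 75, 82]
Insert 82: [2, 51, 68, 75, 82]

Sorted: [2, 51, 68, 75, 82]


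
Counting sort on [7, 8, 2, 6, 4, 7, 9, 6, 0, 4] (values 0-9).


Input: [7, 8, 2, 6, 4, 7, 9, 6, 0, 4]
Counts: [1, 0, 1, 0, 2, 0, 2, 2, 1, 1]

Sorted: [0, 2, 4, 4, 6, 6, 7, 7, 8, 9]


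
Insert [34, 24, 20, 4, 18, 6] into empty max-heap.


Insert 34: [34]
Insert 24: [34, 24]
Insert 20: [34, 24, 20]
Insert 4: [34, 24, 20, 4]
Insert 18: [34, 24, 20, 4, 18]
Insert 6: [34, 24, 20, 4, 18, 6]

Final heap: [34, 24, 20, 4, 18, 6]


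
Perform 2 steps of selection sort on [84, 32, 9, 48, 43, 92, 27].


Initial: [84, 32, 9, 48, 43, 92, 27]
Step 1: min=9 at 2
  Swap: [9, 32, 84, 48, 43, 92, 27]
Step 2: min=27 at 6
  Swap: [9, 27, 84, 48, 43, 92, 32]

After 2 steps: [9, 27, 84, 48, 43, 92, 32]


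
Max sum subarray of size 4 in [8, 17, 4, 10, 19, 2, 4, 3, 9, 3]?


[0:4]: 39
[1:5]: 50
[2:6]: 35
[3:7]: 35
[4:8]: 28
[5:9]: 18
[6:10]: 19

Max: 50 at [1:5]
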